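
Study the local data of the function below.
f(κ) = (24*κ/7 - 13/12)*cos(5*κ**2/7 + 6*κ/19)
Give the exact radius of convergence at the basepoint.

The radius of convergence is infinite.

The factor cos(5*κ**2/7 + 6*κ/19) is entire and contributes no finite singular point.
The polynomial part has no poles.
No finite singular points: the Taylor series at 0 converges everywhere.


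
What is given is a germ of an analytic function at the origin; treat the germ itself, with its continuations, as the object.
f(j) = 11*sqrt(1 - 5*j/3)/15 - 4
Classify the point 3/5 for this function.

The point is an algebraic (square-root) branch point.

The term (11/15)*sqrt(1 - j/(3/5)) has argument 1 - 3/5/(3/5) = 0 at 3/5: a square-root (algebraic, two-sheeted) branch point; the remaining terms are analytic or single-valued there.


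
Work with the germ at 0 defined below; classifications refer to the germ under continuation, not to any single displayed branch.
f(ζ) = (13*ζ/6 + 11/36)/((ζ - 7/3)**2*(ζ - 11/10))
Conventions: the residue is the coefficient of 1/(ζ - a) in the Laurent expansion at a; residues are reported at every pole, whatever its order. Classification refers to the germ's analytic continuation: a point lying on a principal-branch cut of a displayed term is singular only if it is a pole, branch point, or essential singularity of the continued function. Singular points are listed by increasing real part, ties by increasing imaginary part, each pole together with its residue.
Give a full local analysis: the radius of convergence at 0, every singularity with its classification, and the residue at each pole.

Denominator factor (ζ - 11/10): pole of order 1 at 11/10, modulus 11/10.
Denominator factor (ζ - 7/3)^2: pole of order 2 at 7/3, modulus 7/3.
The radius of convergence is the smallest modulus among the singular points: 11/10.
At the order-1 pole 11/10 set g(ζ) = (ζ - (11/10))*f(ζ) = (13*ζ/6 + 11/36)/(ζ - 7/3)**2.
Simple pole: residue = g(a) at a = 11/10, which is 2420/1369.
At the order-2 pole 7/3 set g(ζ) = (ζ - (7/3))^2*f(ζ) = (13*ζ/6 + 11/36)/(ζ - 11/10).
Order-2 pole: residue = g'(a); g'(7/3) = -2420/1369, so the residue is -2420/1369.
List the singular points by increasing real part (a conjugate pair: the negative imaginary part first).

Radius of convergence at 0: 11/10.
At 11/10: a pole of order 1; residue 2420/1369.
At 7/3: a pole of order 2; residue -2420/1369.


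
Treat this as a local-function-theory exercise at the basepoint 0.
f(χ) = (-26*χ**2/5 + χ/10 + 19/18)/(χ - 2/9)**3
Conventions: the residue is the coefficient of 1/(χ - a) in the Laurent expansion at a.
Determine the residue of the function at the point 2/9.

At the order-3 pole 2/9 set g(χ) = (χ - (2/9))^3*f(χ) = -26*χ**2/5 + χ/10 + 19/18.
Order-3 pole: residue = g''(a)/2; g''(2/9) = -52/5, so the residue is -26/5.

The residue is -26/5.


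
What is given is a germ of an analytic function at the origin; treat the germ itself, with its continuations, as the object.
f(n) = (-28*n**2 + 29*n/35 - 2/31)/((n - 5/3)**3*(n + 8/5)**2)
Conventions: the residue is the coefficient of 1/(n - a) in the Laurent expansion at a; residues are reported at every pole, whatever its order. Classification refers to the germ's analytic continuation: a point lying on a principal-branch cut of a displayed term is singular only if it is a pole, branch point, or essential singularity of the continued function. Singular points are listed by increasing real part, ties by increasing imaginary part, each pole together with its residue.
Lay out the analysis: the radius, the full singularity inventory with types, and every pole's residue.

Radius of convergence at 0: 8/5.
At -8/5: a pole of order 2; residue -836987175/1250961817.
At 5/3: a pole of order 3; residue 836987175/1250961817.

Denominator factor (n + 8/5)^2: pole of order 2 at -8/5, modulus 8/5.
Denominator factor (n - 5/3)^3: pole of order 3 at 5/3, modulus 5/3.
The radius of convergence is the smallest modulus among the singular points: 8/5.
At the order-2 pole -8/5 set g(n) = (n - (-8/5))^2*f(n) = (-28*n**2 + 29*n/35 - 2/31)/(n - 5/3)**3.
Order-2 pole: residue = g'(a); g'(-8/5) = -836987175/1250961817, so the residue is -836987175/1250961817.
At the order-3 pole 5/3 set g(n) = (n - (5/3))^3*f(n) = (-28*n**2 + 29*n/35 - 2/31)/(n + 8/5)**2.
Order-3 pole: residue = g''(a)/2; g''(5/3) = 1673974350/1250961817, so the residue is 836987175/1250961817.
List the singular points by increasing real part (a conjugate pair: the negative imaginary part first).


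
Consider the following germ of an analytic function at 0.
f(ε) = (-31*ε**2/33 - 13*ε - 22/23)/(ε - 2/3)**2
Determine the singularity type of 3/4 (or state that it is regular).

The point is a regular point.

Denominator factors: ε - 2/3 = 1/12 at ε = 3/4 — none vanishes.
So the germ continues analytically to 3/4.


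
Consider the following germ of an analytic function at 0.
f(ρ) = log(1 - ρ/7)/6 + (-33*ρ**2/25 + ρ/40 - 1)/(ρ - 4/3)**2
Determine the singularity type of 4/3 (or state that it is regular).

The point is a pole of order 2.

The denominator factor ρ - 4/3 vanishes at 4/3 and appears to the power 2; the numerator there equals -497/150, nonzero, and no other factor vanishes.
The branch terms are analytic at this point.
Hence a pole whose order is the multiplicity, 2.


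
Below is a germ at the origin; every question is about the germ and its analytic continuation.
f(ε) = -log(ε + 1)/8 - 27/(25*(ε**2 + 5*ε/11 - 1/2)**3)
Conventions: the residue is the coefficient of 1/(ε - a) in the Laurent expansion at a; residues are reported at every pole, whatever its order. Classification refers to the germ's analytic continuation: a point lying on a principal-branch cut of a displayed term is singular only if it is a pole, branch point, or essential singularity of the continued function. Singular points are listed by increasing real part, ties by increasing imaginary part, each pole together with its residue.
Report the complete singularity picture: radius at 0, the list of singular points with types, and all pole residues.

Denominator factor (ε**2 + 5*ε/11 - 1/2)^3: discriminant 267/121, real irrational roots -5/22 + (1/22)*sqrt(267) and -5/22 - (1/22)*sqrt(267); poles of order 3, moduli -5/22 + (1/22)*sqrt(267) and 5/22 + (1/22)*sqrt(267).
Branch term (-1/8)*log(1 - ε/(-1)): its argument vanishes at ε = -1, a logarithmic branch point, modulus 1.
The radius of convergence is the smallest modulus among the singular points: -5/22 + (1/22)*sqrt(267).
The branch term is analytic at -5/22 - (1/22)*sqrt(267) and contributes nothing to the residue; only the rational part matters.
The factor ε**2 + 5*ε/11 - 1/2 splits as (ε - a)(ε - a') with a = -5/22 - (1/22)*sqrt(267), a' = -5/22 + (1/22)*sqrt(267). At the order-3 pole a set g(ε) = (ε - a)^3*(rational part) = [-27/25] / (ε - a')^3.
Order-3 pole: residue = g''(a)/2; g''(-5/22 - (1/22)*sqrt(267)) = (1932612/17624225)*sqrt(267), so the residue is (966306/17624225)*sqrt(267).
The branch term is analytic at -5/22 + (1/22)*sqrt(267) and contributes nothing to the residue; only the rational part matters.
The factor ε**2 + 5*ε/11 - 1/2 splits as (ε - a)(ε - a') with a = -5/22 + (1/22)*sqrt(267), a' = -5/22 - (1/22)*sqrt(267). At the order-3 pole a set g(ε) = (ε - a)^3*(rational part) = [-27/25] / (ε - a')^3.
Order-3 pole: residue = g''(a)/2; g''(-5/22 + (1/22)*sqrt(267)) = -(1932612/17624225)*sqrt(267), so the residue is -(966306/17624225)*sqrt(267).
List the singular points by increasing real part (a conjugate pair: the negative imaginary part first).

Radius of convergence at 0: -5/22 + (1/22)*sqrt(267).
At -1: a logarithmic branch point.
At -5/22 - (1/22)*sqrt(267): a pole of order 3; residue (966306/17624225)*sqrt(267).
At -5/22 + (1/22)*sqrt(267): a pole of order 3; residue -(966306/17624225)*sqrt(267).


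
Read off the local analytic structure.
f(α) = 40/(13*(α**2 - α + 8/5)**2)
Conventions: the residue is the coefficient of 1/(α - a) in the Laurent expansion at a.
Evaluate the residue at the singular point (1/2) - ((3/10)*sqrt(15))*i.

The residue is ((400/3159)*sqrt(15))*i.

The factor α**2 - α + 8/5 splits as (α - a)(α - a') with a = (1/2) - ((3/10)*sqrt(15))*i, a' = (1/2) + ((3/10)*sqrt(15))*i. At the order-2 pole a set g(α) = (α - a)^2*f(α) = [40/13] / (α - a')^2.
Order-2 pole: residue = g'(a); g'((1/2) - ((3/10)*sqrt(15))*i) = ((400/3159)*sqrt(15))*i, so the residue is ((400/3159)*sqrt(15))*i.


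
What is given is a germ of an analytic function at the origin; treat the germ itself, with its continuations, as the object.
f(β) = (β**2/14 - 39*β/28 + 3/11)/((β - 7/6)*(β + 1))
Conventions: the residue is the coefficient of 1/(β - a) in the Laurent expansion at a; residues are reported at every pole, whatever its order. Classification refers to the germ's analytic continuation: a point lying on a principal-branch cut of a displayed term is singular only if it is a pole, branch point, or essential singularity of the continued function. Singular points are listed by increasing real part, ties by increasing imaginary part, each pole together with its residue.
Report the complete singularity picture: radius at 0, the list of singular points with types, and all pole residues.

Radius of convergence at 0: 1.
At -1: a pole of order 1; residue -1605/2002.
At 7/6: a pole of order 1; residue -497/858.

Denominator factor (β + 1): pole of order 1 at -1, modulus 1.
Denominator factor (β - 7/6): pole of order 1 at 7/6, modulus 7/6.
The radius of convergence is the smallest modulus among the singular points: 1.
At the order-1 pole -1 set g(β) = (β - (-1))*f(β) = (β**2/14 - 39*β/28 + 3/11)/(β - 7/6).
Simple pole: residue = g(a) at a = -1, which is -1605/2002.
At the order-1 pole 7/6 set g(β) = (β - (7/6))*f(β) = (β**2/14 - 39*β/28 + 3/11)/(β + 1).
Simple pole: residue = g(a) at a = 7/6, which is -497/858.
List the singular points by increasing real part (a conjugate pair: the negative imaginary part first).


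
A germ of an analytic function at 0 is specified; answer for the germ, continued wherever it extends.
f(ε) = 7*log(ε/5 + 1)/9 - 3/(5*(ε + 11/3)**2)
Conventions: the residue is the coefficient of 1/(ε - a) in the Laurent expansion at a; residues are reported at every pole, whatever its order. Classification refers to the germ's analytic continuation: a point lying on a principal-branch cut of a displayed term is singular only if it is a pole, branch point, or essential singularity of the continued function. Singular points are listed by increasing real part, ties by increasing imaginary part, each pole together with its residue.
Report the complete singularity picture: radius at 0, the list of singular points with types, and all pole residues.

Radius of convergence at 0: 11/3.
At -5: a logarithmic branch point.
At -11/3: a pole of order 2; residue 0.

Denominator factor (ε + 11/3)^2: pole of order 2 at -11/3, modulus 11/3.
Branch term (7/9)*log(1 - ε/(-5)): its argument vanishes at ε = -5, a logarithmic branch point, modulus 5.
The radius of convergence is the smallest modulus among the singular points: 11/3.
The branch term is analytic at -11/3 and contributes nothing to the residue; only the rational part matters.
At the order-2 pole -11/3 set g(ε) = (ε - (-11/3))^2*(rational part) = -3/5.
Order-2 pole: residue = g'(a); g'(-11/3) = 0, so the residue is 0.
List the singular points by increasing real part (a conjugate pair: the negative imaginary part first).


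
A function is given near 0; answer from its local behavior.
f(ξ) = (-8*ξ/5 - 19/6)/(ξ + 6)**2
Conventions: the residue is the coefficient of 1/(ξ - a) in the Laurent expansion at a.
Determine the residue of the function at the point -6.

At the order-2 pole -6 set g(ξ) = (ξ - (-6))^2*f(ξ) = -8*ξ/5 - 19/6.
Order-2 pole: residue = g'(a); g'(-6) = -8/5, so the residue is -8/5.

The residue is -8/5.


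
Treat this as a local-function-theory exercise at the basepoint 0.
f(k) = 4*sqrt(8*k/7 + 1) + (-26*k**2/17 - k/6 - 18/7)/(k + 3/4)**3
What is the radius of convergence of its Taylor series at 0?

The radius of convergence is 3/4.

Denominator factor (k + 3/4)^3: pole of order 3 at -3/4, modulus 3/4.
Branch term (4)*sqrt(1 - k/(-7/8)): its argument vanishes at k = -7/8, a square-root branch point, modulus 7/8.
The radius of convergence is the smallest modulus among the singular points: 3/4.


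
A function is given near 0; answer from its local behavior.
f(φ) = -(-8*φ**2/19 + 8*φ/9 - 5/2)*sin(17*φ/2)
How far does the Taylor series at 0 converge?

The radius of convergence is infinite.

The factor -sin(17*φ/2) is entire and contributes no finite singular point.
The polynomial part has no poles.
No finite singular points: the Taylor series at 0 converges everywhere.


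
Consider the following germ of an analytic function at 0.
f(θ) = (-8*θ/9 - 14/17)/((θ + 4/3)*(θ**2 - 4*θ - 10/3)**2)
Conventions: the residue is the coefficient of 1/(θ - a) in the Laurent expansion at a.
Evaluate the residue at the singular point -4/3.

The residue is 249/9826.

At the order-1 pole -4/3 set g(θ) = (θ - (-4/3))*f(θ) = (-8*θ/9 - 14/17)/(θ**2 - 4*θ - 10/3)**2.
Simple pole: residue = g(a) at a = -4/3, which is 249/9826.


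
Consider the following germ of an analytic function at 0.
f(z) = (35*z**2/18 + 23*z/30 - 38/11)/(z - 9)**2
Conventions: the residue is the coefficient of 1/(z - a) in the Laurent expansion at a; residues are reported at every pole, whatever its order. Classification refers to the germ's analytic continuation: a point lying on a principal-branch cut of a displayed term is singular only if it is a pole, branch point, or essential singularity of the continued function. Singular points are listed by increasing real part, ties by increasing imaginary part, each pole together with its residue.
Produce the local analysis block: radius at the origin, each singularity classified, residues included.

Denominator factor (z - 9)^2: pole of order 2 at 9, modulus 9.
The radius of convergence is the smallest modulus among the singular points: 9.
At the order-2 pole 9 set g(z) = (z - (9))^2*f(z) = 35*z**2/18 + 23*z/30 - 38/11.
Order-2 pole: residue = g'(a); g'(9) = 1073/30, so the residue is 1073/30.

Radius of convergence at 0: 9.
At 9: a pole of order 2; residue 1073/30.


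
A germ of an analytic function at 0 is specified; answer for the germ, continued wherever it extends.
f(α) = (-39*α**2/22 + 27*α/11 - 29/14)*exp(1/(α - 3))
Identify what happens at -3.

There is no denominator, hence no pole anywhere.
The essential point of exp(1/(α - (3))) is 3, not -3.
So the germ continues analytically to -3.

The point is a regular point.


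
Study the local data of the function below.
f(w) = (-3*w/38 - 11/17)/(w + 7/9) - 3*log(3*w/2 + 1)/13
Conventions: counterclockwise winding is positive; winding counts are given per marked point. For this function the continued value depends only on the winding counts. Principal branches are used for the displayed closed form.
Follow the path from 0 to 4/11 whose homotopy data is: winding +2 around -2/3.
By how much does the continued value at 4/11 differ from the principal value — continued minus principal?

The rational part is single-valued and drops out of the difference; each branch term changes only by its own monodromy.
(-3/13)*log(1 - w/(-2/3)): each positive loop around -2/3 adds 2*pi*i to the log, so winding +2 contributes (-3/13)*(2)*2*pi*i = -(12/13)*pi*i.
Summing the contributions at w = 4/11 gives -(12/13)*pi*i.

Continued minus principal equals -(12/13)*pi*i.


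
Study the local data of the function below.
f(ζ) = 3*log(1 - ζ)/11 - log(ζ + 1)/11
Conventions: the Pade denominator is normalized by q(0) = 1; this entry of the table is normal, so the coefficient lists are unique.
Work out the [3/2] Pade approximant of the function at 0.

Taylor coefficients needed (expand at 0): a_0 = 0, a_1 = -4/11, a_2 = -1/11, a_3 = -4/33, a_4 = -1/22, a_5 = -4/55.
Write the denominator as Q(ζ) = 1 + q1*ζ + q2*ζ^2. Requiring Q*f - P = O(ζ^6) with deg P <= 3 kills the coefficients of ζ^4..ζ^5 in Q*f:
  ζ^4: a_4 + q1*a_3 + q2*a_2 = 0, i.e. -1/22 + (-4/33)*q1 + (-1/11)*q2 = 0.
  ζ^5: a_5 + q1*a_4 + q2*a_3 = 0, i.e. -4/55 + (-1/22)*q1 + (-4/33)*q2 = 0.
Solving this linear system: q1 = 12/115, q2 = -147/230.
The numerator is Q*f truncated at degree 3: P0 = a_0 = 0; P1 = a_1 + q1*a_0 = -4/11; P2 = a_2 + q1*a_1 + q2*a_0 = -163/1265; P3 = a_3 + q1*a_2 + q2*a_1 = 386/3795.

The Pade approximant has numerator coefficients [0, -4/11, -163/1265, 386/3795]; denominator coefficients [1, 12/115, -147/230].


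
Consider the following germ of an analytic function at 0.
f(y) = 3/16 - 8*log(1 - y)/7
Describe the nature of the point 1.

The term (-8/7)*log(1 - y/(1)) has argument 1 - 1/(1) = 0 at 1: a logarithmic (infinitely-sheeted) branch point; the remaining terms are analytic or single-valued there.

The point is a logarithmic branch point.


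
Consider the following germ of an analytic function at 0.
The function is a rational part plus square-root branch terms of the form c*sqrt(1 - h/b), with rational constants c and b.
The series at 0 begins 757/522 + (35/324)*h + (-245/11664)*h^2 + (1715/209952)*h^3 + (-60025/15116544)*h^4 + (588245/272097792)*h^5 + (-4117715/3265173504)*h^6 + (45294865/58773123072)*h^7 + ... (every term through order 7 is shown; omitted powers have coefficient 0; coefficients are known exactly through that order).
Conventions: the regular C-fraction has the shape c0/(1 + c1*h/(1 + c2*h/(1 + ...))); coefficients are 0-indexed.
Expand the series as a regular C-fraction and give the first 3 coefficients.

Taylor coefficients (read off): a_0 = 757/522, a_1 = 35/324, a_2 = -245/11664.
c0 = a_0 = 757/522. Peel one level at a time: if S = 1 + c*h/S' with S'(0) = 1, then c is the h-coefficient of S and S' = c*h/(S - 1).
S_1 = c0/f = 1 + (-1015/13626)*h + (2479645/123778584)*h^2 + ...; c1 = -1015/13626.
S_2 = c1*h/(S_1 - 1) = 1 + (2443/9084)*h + ...; c2 = 2443/9084.

The regular C-fraction coefficients are [757/522, -1015/13626, 2443/9084].


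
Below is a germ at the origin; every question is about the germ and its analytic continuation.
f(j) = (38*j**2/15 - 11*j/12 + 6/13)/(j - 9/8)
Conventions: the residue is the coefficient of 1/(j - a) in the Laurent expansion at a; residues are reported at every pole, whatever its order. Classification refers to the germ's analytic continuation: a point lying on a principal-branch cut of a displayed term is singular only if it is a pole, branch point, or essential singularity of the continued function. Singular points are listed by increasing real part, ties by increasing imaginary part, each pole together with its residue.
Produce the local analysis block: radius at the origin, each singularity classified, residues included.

Denominator factor (j - 9/8): pole of order 1 at 9/8, modulus 9/8.
The radius of convergence is the smallest modulus among the singular points: 9/8.
At the order-1 pole 9/8 set g(j) = (j - (9/8))*f(j) = 38*j**2/15 - 11*j/12 + 6/13.
Simple pole: residue = g(a) at a = 9/8, which is 1371/520.

Radius of convergence at 0: 9/8.
At 9/8: a pole of order 1; residue 1371/520.


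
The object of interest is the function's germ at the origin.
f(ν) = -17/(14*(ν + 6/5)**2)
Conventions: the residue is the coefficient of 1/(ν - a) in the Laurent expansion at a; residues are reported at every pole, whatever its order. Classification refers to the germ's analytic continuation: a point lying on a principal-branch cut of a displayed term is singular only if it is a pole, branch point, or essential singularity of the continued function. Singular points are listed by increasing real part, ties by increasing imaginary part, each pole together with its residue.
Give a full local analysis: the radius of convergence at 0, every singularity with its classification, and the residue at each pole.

Radius of convergence at 0: 6/5.
At -6/5: a pole of order 2; residue 0.

Denominator factor (ν + 6/5)^2: pole of order 2 at -6/5, modulus 6/5.
The radius of convergence is the smallest modulus among the singular points: 6/5.
At the order-2 pole -6/5 set g(ν) = (ν - (-6/5))^2*f(ν) = -17/14.
Order-2 pole: residue = g'(a); g'(-6/5) = 0, so the residue is 0.


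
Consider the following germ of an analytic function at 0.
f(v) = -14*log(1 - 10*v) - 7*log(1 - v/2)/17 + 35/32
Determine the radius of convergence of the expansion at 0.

Branch term (-7/17)*log(1 - v/(2)): its argument vanishes at v = 2, a logarithmic branch point, modulus 2.
Branch term (-14)*log(1 - v/(1/10)): its argument vanishes at v = 1/10, a logarithmic branch point, modulus 1/10.
The radius of convergence is the smallest modulus among the singular points: 1/10.

The radius of convergence is 1/10.


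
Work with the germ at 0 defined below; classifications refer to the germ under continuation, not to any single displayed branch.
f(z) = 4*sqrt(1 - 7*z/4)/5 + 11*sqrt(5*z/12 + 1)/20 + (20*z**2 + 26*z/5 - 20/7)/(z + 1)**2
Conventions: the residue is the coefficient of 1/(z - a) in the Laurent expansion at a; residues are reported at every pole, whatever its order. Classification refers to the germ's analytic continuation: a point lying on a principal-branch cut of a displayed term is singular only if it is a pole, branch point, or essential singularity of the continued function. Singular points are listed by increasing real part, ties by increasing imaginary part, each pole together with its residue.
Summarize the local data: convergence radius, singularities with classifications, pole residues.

Radius of convergence at 0: 4/7.
At -12/5: an algebraic (square-root) branch point.
At -1: a pole of order 2; residue -174/5.
At 4/7: an algebraic (square-root) branch point.

Denominator factor (z + 1)^2: pole of order 2 at -1, modulus 1.
Branch term (11/20)*sqrt(1 - z/(-12/5)): its argument vanishes at z = -12/5, a square-root branch point, modulus 12/5.
Branch term (4/5)*sqrt(1 - z/(4/7)): its argument vanishes at z = 4/7, a square-root branch point, modulus 4/7.
The radius of convergence is the smallest modulus among the singular points: 4/7.
The branch terms are analytic at -1 and contribute nothing to the residue; only the rational part matters.
At the order-2 pole -1 set g(z) = (z - (-1))^2*(rational part) = 20*z**2 + 26*z/5 - 20/7.
Order-2 pole: residue = g'(a); g'(-1) = -174/5, so the residue is -174/5.
List the singular points by increasing real part (a conjugate pair: the negative imaginary part first).


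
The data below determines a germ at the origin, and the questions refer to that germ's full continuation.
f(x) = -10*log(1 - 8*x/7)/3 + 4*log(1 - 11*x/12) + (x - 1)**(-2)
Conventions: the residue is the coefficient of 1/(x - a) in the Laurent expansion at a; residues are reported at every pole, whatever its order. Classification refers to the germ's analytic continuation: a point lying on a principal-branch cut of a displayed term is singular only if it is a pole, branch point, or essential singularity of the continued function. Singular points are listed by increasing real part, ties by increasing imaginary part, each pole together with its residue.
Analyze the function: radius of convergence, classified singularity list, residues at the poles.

Radius of convergence at 0: 7/8.
At 7/8: a logarithmic branch point.
At 1: a pole of order 2; residue 0.
At 12/11: a logarithmic branch point.

Denominator factor (x - 1)^2: pole of order 2 at 1, modulus 1.
Branch term (-10/3)*log(1 - x/(7/8)): its argument vanishes at x = 7/8, a logarithmic branch point, modulus 7/8.
Branch term (4)*log(1 - x/(12/11)): its argument vanishes at x = 12/11, a logarithmic branch point, modulus 12/11.
The radius of convergence is the smallest modulus among the singular points: 7/8.
The branch terms are analytic at 1 and contribute nothing to the residue; only the rational part matters.
At the order-2 pole 1 set g(x) = (x - (1))^2*(rational part) = 1.
Order-2 pole: residue = g'(a); g'(1) = 0, so the residue is 0.
List the singular points by increasing real part (a conjugate pair: the negative imaginary part first).


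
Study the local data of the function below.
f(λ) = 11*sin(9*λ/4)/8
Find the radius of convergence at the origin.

The factor -sin(9*λ/4) is entire and contributes no finite singular point.
The polynomial part has no poles.
No finite singular points: the Taylor series at 0 converges everywhere.

The radius of convergence is infinite.


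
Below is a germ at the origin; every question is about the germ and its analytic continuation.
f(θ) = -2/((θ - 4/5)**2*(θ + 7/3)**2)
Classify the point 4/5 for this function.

The denominator factor θ - 4/5 vanishes at 4/5 and appears to the power 2; the numerator there equals -2, nonzero, and no other factor vanishes.
Hence a pole whose order is the multiplicity, 2.

The point is a pole of order 2.


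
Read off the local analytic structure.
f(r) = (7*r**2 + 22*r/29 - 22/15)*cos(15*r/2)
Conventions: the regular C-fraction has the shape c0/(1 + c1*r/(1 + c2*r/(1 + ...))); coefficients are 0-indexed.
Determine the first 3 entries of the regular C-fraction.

The regular C-fraction coefficients are [-22/15, 15/29, -163633/2552].

Taylor coefficients (expand at 0): a_0 = -22/15, a_1 = 22/29, a_2 = 193/4.
c0 = a_0 = -22/15. Peel one level at a time: if S = 1 + c*r/S' with S'(0) = 1, then c is the r-coefficient of S and S' = c*r/(S - 1).
S_1 = c0/f = 1 + (15/29)*r + (2454495/74008)*r^2 + ...; c1 = 15/29.
S_2 = c1*r/(S_1 - 1) = 1 + (-163633/2552)*r + ...; c2 = -163633/2552.


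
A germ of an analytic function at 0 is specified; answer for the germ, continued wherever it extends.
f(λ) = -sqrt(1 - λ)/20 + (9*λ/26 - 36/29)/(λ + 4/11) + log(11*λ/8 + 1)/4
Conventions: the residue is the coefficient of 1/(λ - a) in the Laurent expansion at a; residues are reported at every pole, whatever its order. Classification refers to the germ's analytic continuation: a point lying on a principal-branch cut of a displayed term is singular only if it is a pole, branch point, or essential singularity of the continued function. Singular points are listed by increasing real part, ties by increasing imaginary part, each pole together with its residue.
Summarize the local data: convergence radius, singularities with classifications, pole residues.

Radius of convergence at 0: 4/11.
At -8/11: a logarithmic branch point.
At -4/11: a pole of order 1; residue -5670/4147.
At 1: an algebraic (square-root) branch point.

Denominator factor (λ + 4/11): pole of order 1 at -4/11, modulus 4/11.
Branch term (-1/20)*sqrt(1 - λ/(1)): its argument vanishes at λ = 1, a square-root branch point, modulus 1.
Branch term (1/4)*log(1 - λ/(-8/11)): its argument vanishes at λ = -8/11, a logarithmic branch point, modulus 8/11.
The radius of convergence is the smallest modulus among the singular points: 4/11.
The branch terms are analytic at -4/11 and contribute nothing to the residue; only the rational part matters.
At the order-1 pole -4/11 set g(λ) = (λ - (-4/11))*(rational part) = 9*λ/26 - 36/29.
Simple pole: residue = g(a) at a = -4/11, which is -5670/4147.
List the singular points by increasing real part (a conjugate pair: the negative imaginary part first).


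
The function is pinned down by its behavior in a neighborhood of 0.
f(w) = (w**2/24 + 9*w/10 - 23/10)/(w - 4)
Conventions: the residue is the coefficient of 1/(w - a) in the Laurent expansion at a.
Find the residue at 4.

At the order-1 pole 4 set g(w) = (w - (4))*f(w) = w**2/24 + 9*w/10 - 23/10.
Simple pole: residue = g(a) at a = 4, which is 59/30.

The residue is 59/30.


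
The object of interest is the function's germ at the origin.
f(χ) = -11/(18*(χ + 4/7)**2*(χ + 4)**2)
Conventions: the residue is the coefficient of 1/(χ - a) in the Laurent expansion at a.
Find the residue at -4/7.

At the order-2 pole -4/7 set g(χ) = (χ - (-4/7))^2*f(χ) = -11/(18*(χ + 4)**2).
Order-2 pole: residue = g'(a); g'(-4/7) = 3773/124416, so the residue is 3773/124416.

The residue is 3773/124416.


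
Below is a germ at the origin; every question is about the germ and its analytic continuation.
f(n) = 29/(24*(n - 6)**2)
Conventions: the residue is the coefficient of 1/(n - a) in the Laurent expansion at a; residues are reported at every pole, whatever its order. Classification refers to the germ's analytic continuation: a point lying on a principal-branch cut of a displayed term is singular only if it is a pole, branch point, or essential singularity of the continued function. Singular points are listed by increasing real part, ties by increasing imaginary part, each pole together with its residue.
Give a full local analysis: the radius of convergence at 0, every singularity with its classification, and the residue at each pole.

Denominator factor (n - 6)^2: pole of order 2 at 6, modulus 6.
The radius of convergence is the smallest modulus among the singular points: 6.
At the order-2 pole 6 set g(n) = (n - (6))^2*f(n) = 29/24.
Order-2 pole: residue = g'(a); g'(6) = 0, so the residue is 0.

Radius of convergence at 0: 6.
At 6: a pole of order 2; residue 0.


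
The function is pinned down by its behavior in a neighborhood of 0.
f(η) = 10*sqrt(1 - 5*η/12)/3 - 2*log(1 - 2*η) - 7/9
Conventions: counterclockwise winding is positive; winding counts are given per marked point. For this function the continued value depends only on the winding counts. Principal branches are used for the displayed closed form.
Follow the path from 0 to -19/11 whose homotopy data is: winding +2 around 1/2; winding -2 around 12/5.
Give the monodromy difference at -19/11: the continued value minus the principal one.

The rational part is single-valued and drops out of the difference; each branch term changes only by its own monodromy.
(-2)*log(1 - η/(1/2)): each positive loop around 1/2 adds 2*pi*i to the log, so winding +2 contributes (-2)*(2)*2*pi*i = -(8)*pi*i.
(10/3)*sqrt(1 - η/(12/5)): winding -2 is even, the square root returns to the same sheet, contribution 0.
Summing the contributions at η = -19/11 gives -(8)*pi*i.

Continued minus principal equals -(8)*pi*i.


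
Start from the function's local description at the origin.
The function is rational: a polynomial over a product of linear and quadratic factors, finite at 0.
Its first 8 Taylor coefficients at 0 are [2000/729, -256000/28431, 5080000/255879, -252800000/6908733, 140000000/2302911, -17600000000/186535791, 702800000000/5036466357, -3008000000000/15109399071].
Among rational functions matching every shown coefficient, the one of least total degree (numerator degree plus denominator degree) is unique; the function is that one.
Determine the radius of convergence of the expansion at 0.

No rational of total degree below 4 reproduces all 8 coefficients; solving the [1/3] Pade equations on them gives f(μ) = (4*μ/39 + 2)/(μ + 9/10)**3, whose expansion matches every shown term.
Denominator factor (μ + 9/10)^3: pole of order 3 at -9/10, modulus 9/10.
The radius of convergence is the smallest modulus among the singular points: 9/10.

The radius of convergence is 9/10.


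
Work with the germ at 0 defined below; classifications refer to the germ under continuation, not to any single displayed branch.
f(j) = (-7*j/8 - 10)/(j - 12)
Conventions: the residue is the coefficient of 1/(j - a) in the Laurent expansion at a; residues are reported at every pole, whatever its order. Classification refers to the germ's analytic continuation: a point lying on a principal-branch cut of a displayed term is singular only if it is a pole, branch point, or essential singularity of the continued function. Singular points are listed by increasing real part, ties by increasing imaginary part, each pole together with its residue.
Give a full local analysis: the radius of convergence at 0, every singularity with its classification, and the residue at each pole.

Denominator factor (j - 12): pole of order 1 at 12, modulus 12.
The radius of convergence is the smallest modulus among the singular points: 12.
At the order-1 pole 12 set g(j) = (j - (12))*f(j) = -7*j/8 - 10.
Simple pole: residue = g(a) at a = 12, which is -41/2.

Radius of convergence at 0: 12.
At 12: a pole of order 1; residue -41/2.


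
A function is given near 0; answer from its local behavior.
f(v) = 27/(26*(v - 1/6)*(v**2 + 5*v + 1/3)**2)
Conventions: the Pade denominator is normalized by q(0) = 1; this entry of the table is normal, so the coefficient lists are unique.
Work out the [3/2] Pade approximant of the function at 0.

The Pade approximant has numerator coefficients [-729/13, -5447817/10790, -159010209/188825, -10089131823/377650]; denominator coefficients [1, 27393/830, 4097556/14525].

Taylor coefficients needed (expand at 0): a_0 = -729/13, a_1 = 17496/13, a_2 = -382725/13, a_3 = 7348320/13, a_4 = -134552988/13, a_5 = 2367746802/13.
Write the denominator as Q(v) = 1 + q1*v + q2*v^2. Requiring Q*f - P = O(v^6) with deg P <= 3 kills the coefficients of v^4..v^5 in Q*f:
  v^4: a_4 + q1*a_3 + q2*a_2 = 0, i.e. -134552988/13 + (7348320/13)*q1 + (-382725/13)*q2 = 0.
  v^5: a_5 + q1*a_4 + q2*a_3 = 0, i.e. 2367746802/13 + (-134552988/13)*q1 + (7348320/13)*q2 = 0.
Solving this linear system: q1 = 27393/830, q2 = 4097556/14525.
The numerator is Q*f truncated at degree 3: P0 = a_0 = -729/13; P1 = a_1 + q1*a_0 = -5447817/10790; P2 = a_2 + q1*a_1 + q2*a_0 = -159010209/188825; P3 = a_3 + q1*a_2 + q2*a_1 = -10089131823/377650.


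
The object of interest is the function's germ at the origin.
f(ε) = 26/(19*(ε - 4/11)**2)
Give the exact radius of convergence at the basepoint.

The radius of convergence is 4/11.

Denominator factor (ε - 4/11)^2: pole of order 2 at 4/11, modulus 4/11.
The radius of convergence is the smallest modulus among the singular points: 4/11.


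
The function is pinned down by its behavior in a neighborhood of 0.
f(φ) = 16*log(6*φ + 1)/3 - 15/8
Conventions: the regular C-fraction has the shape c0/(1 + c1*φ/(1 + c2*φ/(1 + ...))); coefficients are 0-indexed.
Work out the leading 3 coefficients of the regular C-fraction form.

Taylor coefficients (expand at 0): a_0 = -15/8, a_1 = 32, a_2 = -96.
c0 = a_0 = -15/8. Peel one level at a time: if S = 1 + c*φ/S' with S'(0) = 1, then c is the φ-coefficient of S and S' = c*φ/(S - 1).
S_1 = c0/f = 1 + (256/15)*φ + (54016/225)*φ^2 + ...; c1 = 256/15.
S_2 = c1*φ/(S_1 - 1) = 1 + (-211/15)*φ + ...; c2 = -211/15.

The regular C-fraction coefficients are [-15/8, 256/15, -211/15].


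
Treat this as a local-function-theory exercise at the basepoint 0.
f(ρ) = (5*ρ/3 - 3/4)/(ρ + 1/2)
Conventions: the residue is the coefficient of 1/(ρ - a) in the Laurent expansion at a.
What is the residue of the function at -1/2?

The residue is -19/12.

At the order-1 pole -1/2 set g(ρ) = (ρ - (-1/2))*f(ρ) = 5*ρ/3 - 3/4.
Simple pole: residue = g(a) at a = -1/2, which is -19/12.


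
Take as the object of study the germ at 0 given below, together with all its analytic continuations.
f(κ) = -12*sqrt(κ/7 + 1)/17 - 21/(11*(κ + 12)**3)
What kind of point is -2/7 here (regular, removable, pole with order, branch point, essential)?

The point is a regular point.

Denominator factors: κ + 12 = 82/7 at κ = -2/7 — none vanishes.
Branch term sqrt(1 - κ/(-7)): argument at -2/7 is 47/49, nonzero, so -2/7 is not its branch point (a point on a principal cut is still regular for the continued germ).
So the germ continues analytically to -2/7.


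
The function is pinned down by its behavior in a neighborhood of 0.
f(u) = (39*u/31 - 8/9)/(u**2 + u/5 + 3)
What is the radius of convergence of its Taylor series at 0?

Denominator factor (u**2 + u/5 + 3): discriminant -299/25, complex-conjugate roots (-1/10) + ((1/10)*sqrt(299))*i and (-1/10) - ((1/10)*sqrt(299))*i; poles of order 1, moduli sqrt(3) and sqrt(3).
The radius of convergence is the smallest modulus among the singular points: sqrt(3).

The radius of convergence is sqrt(3).


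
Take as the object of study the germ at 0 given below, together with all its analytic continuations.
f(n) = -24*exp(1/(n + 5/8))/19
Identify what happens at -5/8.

The exponent 1/(n - (-5/8)) has a pole at -5/8, so exp(1/(n - (-5/8))) takes every nonzero value near it: an essential singularity (not a pole of any order).

The point is an essential singularity.


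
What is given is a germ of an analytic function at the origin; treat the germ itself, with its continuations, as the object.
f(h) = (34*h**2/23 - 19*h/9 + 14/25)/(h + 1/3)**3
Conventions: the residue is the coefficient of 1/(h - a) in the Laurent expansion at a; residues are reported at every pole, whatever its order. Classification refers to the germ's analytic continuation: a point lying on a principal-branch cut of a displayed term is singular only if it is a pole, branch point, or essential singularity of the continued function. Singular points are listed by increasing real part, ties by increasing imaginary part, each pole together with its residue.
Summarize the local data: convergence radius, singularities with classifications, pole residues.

Denominator factor (h + 1/3)^3: pole of order 3 at -1/3, modulus 1/3.
The radius of convergence is the smallest modulus among the singular points: 1/3.
At the order-3 pole -1/3 set g(h) = (h - (-1/3))^3*f(h) = 34*h**2/23 - 19*h/9 + 14/25.
Order-3 pole: residue = g''(a)/2; g''(-1/3) = 68/23, so the residue is 34/23.

Radius of convergence at 0: 1/3.
At -1/3: a pole of order 3; residue 34/23.


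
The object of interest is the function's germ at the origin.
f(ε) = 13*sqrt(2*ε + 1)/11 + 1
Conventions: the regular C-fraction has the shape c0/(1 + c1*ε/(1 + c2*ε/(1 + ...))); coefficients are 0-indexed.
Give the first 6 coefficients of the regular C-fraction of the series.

Taylor coefficients (expand at 0): a_0 = 24/11, a_1 = 13/11, a_2 = -13/22, a_3 = 13/22, a_4 = -65/88, a_5 = 91/88.
c0 = a_0 = 24/11. Peel one level at a time: if S = 1 + c*ε/S' with S'(0) = 1, then c is the ε-coefficient of S and S' = c*ε/(S - 1).
S_1 = c0/f = 1 + (-13/24)*ε + (325/576)*ε^2 + ...; c1 = -13/24.
S_2 = c1*ε/(S_1 - 1) = 1 + (25/24)*ε + (-1/4)*ε^2 + ...; c2 = 25/24.
S_3 = c2*ε/(S_2 - 1) = 1 + (6/25)*ε + (-114/625)*ε^2 + ...; c3 = 6/25.
S_4 = c3*ε/(S_3 - 1) = 1 + (19/25)*ε + (-1/4)*ε^2 + ...; c4 = 19/25.
S_5 = c4*ε/(S_4 - 1) = 1 + (25/76)*ε + ...; c5 = 25/76.

The regular C-fraction coefficients are [24/11, -13/24, 25/24, 6/25, 19/25, 25/76].


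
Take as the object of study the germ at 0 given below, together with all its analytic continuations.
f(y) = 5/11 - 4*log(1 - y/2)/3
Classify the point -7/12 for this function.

There is no denominator, hence no pole anywhere.
Branch term log(1 - y/(2)): argument at -7/12 is 31/24, nonzero, so -7/12 is not its branch point (a point on a principal cut is still regular for the continued germ).
So the germ continues analytically to -7/12.

The point is a regular point.


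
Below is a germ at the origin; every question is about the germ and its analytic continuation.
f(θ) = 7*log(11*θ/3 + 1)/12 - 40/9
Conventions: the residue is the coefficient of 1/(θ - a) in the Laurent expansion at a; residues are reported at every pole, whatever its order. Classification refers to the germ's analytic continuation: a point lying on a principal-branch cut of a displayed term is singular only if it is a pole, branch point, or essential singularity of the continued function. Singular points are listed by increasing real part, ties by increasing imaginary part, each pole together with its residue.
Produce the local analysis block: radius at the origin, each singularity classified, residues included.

Branch term (7/12)*log(1 - θ/(-3/11)): its argument vanishes at θ = -3/11, a logarithmic branch point, modulus 3/11.
The radius of convergence is the smallest modulus among the singular points: 3/11.

Radius of convergence at 0: 3/11.
At -3/11: a logarithmic branch point.


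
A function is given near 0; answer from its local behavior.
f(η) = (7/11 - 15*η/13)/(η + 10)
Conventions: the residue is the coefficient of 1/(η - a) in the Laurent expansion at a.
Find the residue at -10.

At the order-1 pole -10 set g(η) = (η - (-10))*f(η) = 7/11 - 15*η/13.
Simple pole: residue = g(a) at a = -10, which is 1741/143.

The residue is 1741/143.
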